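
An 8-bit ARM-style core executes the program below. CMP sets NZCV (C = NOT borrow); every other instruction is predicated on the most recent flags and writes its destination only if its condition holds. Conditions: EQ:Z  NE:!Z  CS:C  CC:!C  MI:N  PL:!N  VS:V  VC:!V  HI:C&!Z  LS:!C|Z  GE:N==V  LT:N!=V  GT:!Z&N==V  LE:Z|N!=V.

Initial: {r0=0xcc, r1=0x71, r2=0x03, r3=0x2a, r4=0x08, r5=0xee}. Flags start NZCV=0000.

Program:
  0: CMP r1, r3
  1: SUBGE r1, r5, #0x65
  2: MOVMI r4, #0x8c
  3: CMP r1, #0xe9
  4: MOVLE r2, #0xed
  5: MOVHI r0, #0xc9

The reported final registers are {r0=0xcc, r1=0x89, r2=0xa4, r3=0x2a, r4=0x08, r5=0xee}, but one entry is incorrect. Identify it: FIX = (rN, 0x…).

[0] flags=0010 → (cmp)
[1] flags=0010 GE?T → r1=0x89
[2] flags=0010 MI?F → skip
[3] flags=1000 → (cmp)
[4] flags=1000 LE?T → r2=0xed
[5] flags=1000 HI?F → skip

FIX = (r2, 0xed)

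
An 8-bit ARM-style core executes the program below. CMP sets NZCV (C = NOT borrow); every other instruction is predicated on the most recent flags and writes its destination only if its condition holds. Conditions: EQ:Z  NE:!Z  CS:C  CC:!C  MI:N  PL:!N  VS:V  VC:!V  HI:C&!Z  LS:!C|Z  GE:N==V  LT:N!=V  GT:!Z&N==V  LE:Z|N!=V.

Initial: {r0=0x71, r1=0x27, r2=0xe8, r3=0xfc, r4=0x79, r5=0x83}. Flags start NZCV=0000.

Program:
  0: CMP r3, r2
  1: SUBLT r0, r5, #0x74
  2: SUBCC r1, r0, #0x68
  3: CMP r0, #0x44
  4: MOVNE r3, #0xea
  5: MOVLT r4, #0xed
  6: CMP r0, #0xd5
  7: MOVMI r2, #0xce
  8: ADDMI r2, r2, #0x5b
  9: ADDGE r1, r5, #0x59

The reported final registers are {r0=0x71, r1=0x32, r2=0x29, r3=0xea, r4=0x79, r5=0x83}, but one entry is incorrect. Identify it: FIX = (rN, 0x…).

FIX = (r1, 0xdc)

[0] flags=0010 → (cmp)
[1] flags=0010 LT?F → skip
[2] flags=0010 CC?F → skip
[3] flags=0010 → (cmp)
[4] flags=0010 NE?T → r3=0xea
[5] flags=0010 LT?F → skip
[6] flags=1001 → (cmp)
[7] flags=1001 MI?T → r2=0xce
[8] flags=1001 MI?T → r2=0x29
[9] flags=1001 GE?T → r1=0xdc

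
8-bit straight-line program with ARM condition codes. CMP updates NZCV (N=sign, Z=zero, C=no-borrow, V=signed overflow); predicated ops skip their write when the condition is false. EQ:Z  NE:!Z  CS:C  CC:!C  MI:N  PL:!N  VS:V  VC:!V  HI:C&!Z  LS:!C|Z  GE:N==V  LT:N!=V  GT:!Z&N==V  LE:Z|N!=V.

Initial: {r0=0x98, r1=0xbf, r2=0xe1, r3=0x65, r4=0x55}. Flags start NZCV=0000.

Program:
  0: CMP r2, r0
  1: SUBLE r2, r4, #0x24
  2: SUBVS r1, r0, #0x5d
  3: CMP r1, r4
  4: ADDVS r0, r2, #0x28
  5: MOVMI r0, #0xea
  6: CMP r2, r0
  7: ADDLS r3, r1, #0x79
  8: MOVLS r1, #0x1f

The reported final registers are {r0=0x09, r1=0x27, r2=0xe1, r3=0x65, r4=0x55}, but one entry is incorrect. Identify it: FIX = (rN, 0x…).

[0] flags=0010 → (cmp)
[1] flags=0010 LE?F → skip
[2] flags=0010 VS?F → skip
[3] flags=0011 → (cmp)
[4] flags=0011 VS?T → r0=0x09
[5] flags=0011 MI?F → skip
[6] flags=1010 → (cmp)
[7] flags=1010 LS?F → skip
[8] flags=1010 LS?F → skip

FIX = (r1, 0xbf)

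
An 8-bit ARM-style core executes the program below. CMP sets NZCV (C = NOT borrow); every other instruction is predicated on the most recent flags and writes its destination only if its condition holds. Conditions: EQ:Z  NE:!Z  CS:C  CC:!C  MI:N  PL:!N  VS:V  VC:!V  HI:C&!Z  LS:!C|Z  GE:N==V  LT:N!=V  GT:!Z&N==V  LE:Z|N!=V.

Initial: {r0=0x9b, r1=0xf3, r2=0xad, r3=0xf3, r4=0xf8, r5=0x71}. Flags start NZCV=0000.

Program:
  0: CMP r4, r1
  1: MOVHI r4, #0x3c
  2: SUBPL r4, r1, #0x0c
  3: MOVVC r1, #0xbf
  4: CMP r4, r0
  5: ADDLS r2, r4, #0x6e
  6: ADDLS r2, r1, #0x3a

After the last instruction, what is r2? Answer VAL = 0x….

VAL = 0xad

[0] flags=0010 → (cmp)
[1] flags=0010 HI?T → r4=0x3c
[2] flags=0010 PL?T → r4=0xe7
[3] flags=0010 VC?T → r1=0xbf
[4] flags=0010 → (cmp)
[5] flags=0010 LS?F → skip
[6] flags=0010 LS?F → skip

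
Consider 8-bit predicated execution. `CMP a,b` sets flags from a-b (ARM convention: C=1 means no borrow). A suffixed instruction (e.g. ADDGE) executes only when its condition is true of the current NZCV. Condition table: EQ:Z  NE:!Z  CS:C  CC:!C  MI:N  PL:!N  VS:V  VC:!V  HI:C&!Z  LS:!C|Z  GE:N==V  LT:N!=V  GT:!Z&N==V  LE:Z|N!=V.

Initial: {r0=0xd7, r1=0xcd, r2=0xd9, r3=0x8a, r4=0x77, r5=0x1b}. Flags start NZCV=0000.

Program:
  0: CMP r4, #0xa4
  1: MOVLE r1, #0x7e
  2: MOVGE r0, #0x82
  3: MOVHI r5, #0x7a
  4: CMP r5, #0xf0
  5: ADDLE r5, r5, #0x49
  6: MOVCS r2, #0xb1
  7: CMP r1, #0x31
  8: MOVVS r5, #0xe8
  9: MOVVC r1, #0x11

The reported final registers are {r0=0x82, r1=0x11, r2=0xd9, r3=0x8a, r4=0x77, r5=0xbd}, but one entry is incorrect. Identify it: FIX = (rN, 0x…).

0: ✓ CMP  NZCV=1001
1: · MOVLE
2: ✓ MOVGE  r0←0x82
3: · MOVHI
4: ✓ CMP  NZCV=0000
5: · ADDLE
6: · MOVCS
7: ✓ CMP  NZCV=1010
8: · MOVVS
9: ✓ MOVVC  r1←0x11

FIX = (r5, 0x1b)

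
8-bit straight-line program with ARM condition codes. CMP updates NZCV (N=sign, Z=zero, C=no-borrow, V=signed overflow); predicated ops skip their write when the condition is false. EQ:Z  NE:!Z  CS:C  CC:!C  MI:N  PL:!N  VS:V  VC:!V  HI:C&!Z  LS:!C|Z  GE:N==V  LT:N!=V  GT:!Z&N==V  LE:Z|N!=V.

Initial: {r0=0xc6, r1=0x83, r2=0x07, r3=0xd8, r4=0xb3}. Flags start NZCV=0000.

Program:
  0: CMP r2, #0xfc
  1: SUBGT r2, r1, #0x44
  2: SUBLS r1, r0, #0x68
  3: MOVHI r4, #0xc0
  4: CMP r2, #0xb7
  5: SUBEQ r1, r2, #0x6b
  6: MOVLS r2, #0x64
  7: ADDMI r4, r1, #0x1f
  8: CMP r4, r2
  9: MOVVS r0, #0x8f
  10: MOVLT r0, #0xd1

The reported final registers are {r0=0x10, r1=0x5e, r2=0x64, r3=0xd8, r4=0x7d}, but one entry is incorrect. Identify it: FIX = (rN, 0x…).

FIX = (r0, 0xc6)

[0] flags=0000 → (cmp)
[1] flags=0000 GT?T → r2=0x3f
[2] flags=0000 LS?T → r1=0x5e
[3] flags=0000 HI?F → skip
[4] flags=1001 → (cmp)
[5] flags=1001 EQ?F → skip
[6] flags=1001 LS?T → r2=0x64
[7] flags=1001 MI?T → r4=0x7d
[8] flags=0010 → (cmp)
[9] flags=0010 VS?F → skip
[10] flags=0010 LT?F → skip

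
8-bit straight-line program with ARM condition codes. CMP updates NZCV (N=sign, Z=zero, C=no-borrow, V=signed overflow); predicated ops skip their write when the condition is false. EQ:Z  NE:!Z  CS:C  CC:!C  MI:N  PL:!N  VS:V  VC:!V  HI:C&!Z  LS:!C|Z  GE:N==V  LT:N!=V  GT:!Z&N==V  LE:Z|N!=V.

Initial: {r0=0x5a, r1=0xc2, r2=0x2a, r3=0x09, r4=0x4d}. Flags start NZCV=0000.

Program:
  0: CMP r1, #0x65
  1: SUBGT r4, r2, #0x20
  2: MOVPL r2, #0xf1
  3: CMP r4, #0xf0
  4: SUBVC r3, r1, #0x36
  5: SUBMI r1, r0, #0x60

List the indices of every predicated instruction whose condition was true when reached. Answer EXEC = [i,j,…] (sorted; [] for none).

0: ✓ CMP  NZCV=0011
1: · SUBGT
2: ✓ MOVPL  r2←0xf1
3: ✓ CMP  NZCV=0000
4: ✓ SUBVC  r3←0x8c
5: · SUBMI

EXEC = [2,4]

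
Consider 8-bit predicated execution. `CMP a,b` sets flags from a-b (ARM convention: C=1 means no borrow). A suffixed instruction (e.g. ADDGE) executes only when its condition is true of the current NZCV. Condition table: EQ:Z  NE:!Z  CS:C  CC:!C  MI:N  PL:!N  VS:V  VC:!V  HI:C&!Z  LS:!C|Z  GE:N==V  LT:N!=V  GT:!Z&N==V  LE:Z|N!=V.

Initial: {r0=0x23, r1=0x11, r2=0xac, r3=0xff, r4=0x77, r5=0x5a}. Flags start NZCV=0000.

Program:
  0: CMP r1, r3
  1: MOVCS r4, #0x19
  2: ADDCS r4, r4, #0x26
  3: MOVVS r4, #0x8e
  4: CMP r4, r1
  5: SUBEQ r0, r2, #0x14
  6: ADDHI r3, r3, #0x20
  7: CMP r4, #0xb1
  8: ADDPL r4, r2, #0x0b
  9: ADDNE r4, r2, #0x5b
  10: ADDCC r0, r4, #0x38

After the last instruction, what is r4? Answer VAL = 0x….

VAL = 0x07

[0] flags=0000 → (cmp)
[1] flags=0000 CS?F → skip
[2] flags=0000 CS?F → skip
[3] flags=0000 VS?F → skip
[4] flags=0010 → (cmp)
[5] flags=0010 EQ?F → skip
[6] flags=0010 HI?T → r3=0x1f
[7] flags=1001 → (cmp)
[8] flags=1001 PL?F → skip
[9] flags=1001 NE?T → r4=0x07
[10] flags=1001 CC?T → r0=0x3f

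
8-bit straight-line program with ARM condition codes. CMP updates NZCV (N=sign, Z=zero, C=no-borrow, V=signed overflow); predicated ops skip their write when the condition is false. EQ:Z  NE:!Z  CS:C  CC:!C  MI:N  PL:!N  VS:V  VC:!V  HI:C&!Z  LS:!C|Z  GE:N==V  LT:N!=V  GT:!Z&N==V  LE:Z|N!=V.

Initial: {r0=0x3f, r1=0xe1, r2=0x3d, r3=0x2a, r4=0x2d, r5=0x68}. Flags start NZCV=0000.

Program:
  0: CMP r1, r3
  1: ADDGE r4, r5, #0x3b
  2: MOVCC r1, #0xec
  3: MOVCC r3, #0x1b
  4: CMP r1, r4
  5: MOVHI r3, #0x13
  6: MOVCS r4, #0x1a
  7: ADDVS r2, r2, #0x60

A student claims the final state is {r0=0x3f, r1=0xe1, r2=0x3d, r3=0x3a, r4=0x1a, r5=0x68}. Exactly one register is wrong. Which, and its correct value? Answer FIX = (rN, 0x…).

FIX = (r3, 0x13)

0: ✓ CMP  NZCV=1010
1: · ADDGE
2: · MOVCC
3: · MOVCC
4: ✓ CMP  NZCV=1010
5: ✓ MOVHI  r3←0x13
6: ✓ MOVCS  r4←0x1a
7: · ADDVS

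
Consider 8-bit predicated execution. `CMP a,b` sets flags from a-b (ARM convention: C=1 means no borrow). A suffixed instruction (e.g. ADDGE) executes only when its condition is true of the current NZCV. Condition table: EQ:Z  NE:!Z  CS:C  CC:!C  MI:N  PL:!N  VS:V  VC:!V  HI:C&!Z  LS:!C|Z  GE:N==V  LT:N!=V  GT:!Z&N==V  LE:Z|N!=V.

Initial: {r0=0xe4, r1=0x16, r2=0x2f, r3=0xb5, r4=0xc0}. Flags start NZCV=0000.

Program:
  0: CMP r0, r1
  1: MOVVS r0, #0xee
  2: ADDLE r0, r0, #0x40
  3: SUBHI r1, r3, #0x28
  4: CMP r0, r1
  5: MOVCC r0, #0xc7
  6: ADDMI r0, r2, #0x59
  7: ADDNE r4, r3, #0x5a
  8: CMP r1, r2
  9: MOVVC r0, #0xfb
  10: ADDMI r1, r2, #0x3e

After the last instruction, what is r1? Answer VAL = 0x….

0: ✓ CMP  NZCV=1010
1: · MOVVS
2: ✓ ADDLE  r0←0x24
3: ✓ SUBHI  r1←0x8d
4: ✓ CMP  NZCV=1001
5: ✓ MOVCC  r0←0xc7
6: ✓ ADDMI  r0←0x88
7: ✓ ADDNE  r4←0x0f
8: ✓ CMP  NZCV=0011
9: · MOVVC
10: · ADDMI

VAL = 0x8d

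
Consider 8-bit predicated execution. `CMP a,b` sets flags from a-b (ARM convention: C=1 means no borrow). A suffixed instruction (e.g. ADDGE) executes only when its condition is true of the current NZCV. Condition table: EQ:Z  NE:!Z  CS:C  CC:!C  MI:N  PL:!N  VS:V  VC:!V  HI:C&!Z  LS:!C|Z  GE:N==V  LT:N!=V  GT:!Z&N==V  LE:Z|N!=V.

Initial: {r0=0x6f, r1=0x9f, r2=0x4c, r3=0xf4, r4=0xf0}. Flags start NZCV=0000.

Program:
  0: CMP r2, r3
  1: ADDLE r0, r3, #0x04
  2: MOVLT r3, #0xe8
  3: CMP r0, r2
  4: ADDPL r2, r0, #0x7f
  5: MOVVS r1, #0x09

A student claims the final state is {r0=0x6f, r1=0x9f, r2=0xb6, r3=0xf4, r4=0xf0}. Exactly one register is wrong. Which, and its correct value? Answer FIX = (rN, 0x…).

0: ✓ CMP  NZCV=0000
1: · ADDLE
2: · MOVLT
3: ✓ CMP  NZCV=0010
4: ✓ ADDPL  r2←0xee
5: · MOVVS

FIX = (r2, 0xee)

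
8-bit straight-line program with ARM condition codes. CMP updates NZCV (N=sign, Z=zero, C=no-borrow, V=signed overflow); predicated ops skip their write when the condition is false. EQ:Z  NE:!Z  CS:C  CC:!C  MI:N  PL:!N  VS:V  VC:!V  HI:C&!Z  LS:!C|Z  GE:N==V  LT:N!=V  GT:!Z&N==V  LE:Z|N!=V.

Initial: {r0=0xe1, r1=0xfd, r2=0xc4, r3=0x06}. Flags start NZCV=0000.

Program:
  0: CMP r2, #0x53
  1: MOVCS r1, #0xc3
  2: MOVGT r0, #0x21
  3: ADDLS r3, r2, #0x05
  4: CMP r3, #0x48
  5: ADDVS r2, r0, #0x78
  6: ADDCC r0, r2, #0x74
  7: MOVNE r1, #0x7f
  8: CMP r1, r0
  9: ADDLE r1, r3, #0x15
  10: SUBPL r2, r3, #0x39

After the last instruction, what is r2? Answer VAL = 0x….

VAL = 0xcd

[0] flags=0011 → (cmp)
[1] flags=0011 CS?T → r1=0xc3
[2] flags=0011 GT?F → skip
[3] flags=0011 LS?F → skip
[4] flags=1000 → (cmp)
[5] flags=1000 VS?F → skip
[6] flags=1000 CC?T → r0=0x38
[7] flags=1000 NE?T → r1=0x7f
[8] flags=0010 → (cmp)
[9] flags=0010 LE?F → skip
[10] flags=0010 PL?T → r2=0xcd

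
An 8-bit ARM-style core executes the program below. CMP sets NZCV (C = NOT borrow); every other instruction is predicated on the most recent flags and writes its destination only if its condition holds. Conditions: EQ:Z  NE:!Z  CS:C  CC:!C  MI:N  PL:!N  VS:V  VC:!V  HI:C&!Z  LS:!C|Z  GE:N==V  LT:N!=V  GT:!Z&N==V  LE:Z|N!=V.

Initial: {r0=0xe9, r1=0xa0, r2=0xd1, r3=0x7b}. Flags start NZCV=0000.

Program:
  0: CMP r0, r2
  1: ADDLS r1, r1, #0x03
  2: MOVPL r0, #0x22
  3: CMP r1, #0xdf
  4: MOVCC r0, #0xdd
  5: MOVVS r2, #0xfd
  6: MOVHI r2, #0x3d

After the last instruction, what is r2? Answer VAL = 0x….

0: ✓ CMP  NZCV=0010
1: · ADDLS
2: ✓ MOVPL  r0←0x22
3: ✓ CMP  NZCV=1000
4: ✓ MOVCC  r0←0xdd
5: · MOVVS
6: · MOVHI

VAL = 0xd1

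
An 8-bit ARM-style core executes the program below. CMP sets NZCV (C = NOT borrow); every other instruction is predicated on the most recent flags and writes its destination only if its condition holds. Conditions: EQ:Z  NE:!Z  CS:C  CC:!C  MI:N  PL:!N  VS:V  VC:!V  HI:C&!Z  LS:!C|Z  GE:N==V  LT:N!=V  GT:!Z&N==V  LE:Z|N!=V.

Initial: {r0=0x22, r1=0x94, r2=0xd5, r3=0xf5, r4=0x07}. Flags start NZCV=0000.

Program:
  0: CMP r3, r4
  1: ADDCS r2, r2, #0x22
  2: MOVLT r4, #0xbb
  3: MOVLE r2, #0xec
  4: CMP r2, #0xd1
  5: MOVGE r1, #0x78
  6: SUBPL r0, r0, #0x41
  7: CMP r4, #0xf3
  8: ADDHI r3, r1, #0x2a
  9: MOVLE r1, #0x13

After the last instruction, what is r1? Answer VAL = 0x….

[0] flags=1010 → (cmp)
[1] flags=1010 CS?T → r2=0xf7
[2] flags=1010 LT?T → r4=0xbb
[3] flags=1010 LE?T → r2=0xec
[4] flags=0010 → (cmp)
[5] flags=0010 GE?T → r1=0x78
[6] flags=0010 PL?T → r0=0xe1
[7] flags=1000 → (cmp)
[8] flags=1000 HI?F → skip
[9] flags=1000 LE?T → r1=0x13

VAL = 0x13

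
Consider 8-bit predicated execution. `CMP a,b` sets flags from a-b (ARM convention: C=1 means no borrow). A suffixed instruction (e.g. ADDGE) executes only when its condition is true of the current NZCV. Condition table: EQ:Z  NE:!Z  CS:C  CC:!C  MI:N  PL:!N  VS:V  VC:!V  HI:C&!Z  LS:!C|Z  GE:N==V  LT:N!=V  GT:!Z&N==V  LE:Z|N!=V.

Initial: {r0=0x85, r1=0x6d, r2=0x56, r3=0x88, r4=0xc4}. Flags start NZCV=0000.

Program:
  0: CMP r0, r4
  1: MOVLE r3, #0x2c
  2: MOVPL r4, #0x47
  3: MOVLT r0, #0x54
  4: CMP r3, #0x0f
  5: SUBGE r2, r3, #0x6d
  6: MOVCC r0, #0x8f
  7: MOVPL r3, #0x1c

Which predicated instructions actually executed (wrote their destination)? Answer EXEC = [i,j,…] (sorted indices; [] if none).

0: ✓ CMP  NZCV=1000
1: ✓ MOVLE  r3←0x2c
2: · MOVPL
3: ✓ MOVLT  r0←0x54
4: ✓ CMP  NZCV=0010
5: ✓ SUBGE  r2←0xbf
6: · MOVCC
7: ✓ MOVPL  r3←0x1c

EXEC = [1,3,5,7]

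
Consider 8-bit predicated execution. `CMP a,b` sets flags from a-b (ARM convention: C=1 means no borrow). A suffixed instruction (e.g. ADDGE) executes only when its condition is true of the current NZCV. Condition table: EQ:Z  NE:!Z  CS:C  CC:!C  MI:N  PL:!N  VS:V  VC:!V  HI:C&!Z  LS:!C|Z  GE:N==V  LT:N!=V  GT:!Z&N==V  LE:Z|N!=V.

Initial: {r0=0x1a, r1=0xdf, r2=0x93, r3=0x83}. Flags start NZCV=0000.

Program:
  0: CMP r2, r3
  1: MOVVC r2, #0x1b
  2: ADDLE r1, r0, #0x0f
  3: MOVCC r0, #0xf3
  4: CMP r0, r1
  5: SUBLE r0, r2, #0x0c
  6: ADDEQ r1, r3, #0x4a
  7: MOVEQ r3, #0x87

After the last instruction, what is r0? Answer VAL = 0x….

VAL = 0x1a

0: ✓ CMP  NZCV=0010
1: ✓ MOVVC  r2←0x1b
2: · ADDLE
3: · MOVCC
4: ✓ CMP  NZCV=0000
5: · SUBLE
6: · ADDEQ
7: · MOVEQ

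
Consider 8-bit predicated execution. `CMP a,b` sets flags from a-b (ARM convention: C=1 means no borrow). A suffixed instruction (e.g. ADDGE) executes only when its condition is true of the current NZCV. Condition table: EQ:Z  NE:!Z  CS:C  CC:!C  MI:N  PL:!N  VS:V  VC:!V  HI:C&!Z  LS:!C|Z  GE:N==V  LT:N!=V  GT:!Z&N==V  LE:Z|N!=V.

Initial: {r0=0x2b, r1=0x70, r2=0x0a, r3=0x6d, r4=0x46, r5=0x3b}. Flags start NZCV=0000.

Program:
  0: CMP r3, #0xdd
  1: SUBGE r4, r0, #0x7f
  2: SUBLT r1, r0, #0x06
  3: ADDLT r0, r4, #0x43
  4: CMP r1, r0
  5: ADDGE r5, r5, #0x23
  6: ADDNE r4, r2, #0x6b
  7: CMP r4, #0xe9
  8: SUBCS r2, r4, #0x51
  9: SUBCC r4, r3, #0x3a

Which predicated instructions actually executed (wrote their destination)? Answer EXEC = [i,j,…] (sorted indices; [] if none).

EXEC = [1,5,6,9]

[0] flags=1001 → (cmp)
[1] flags=1001 GE?T → r4=0xac
[2] flags=1001 LT?F → skip
[3] flags=1001 LT?F → skip
[4] flags=0010 → (cmp)
[5] flags=0010 GE?T → r5=0x5e
[6] flags=0010 NE?T → r4=0x75
[7] flags=1001 → (cmp)
[8] flags=1001 CS?F → skip
[9] flags=1001 CC?T → r4=0x33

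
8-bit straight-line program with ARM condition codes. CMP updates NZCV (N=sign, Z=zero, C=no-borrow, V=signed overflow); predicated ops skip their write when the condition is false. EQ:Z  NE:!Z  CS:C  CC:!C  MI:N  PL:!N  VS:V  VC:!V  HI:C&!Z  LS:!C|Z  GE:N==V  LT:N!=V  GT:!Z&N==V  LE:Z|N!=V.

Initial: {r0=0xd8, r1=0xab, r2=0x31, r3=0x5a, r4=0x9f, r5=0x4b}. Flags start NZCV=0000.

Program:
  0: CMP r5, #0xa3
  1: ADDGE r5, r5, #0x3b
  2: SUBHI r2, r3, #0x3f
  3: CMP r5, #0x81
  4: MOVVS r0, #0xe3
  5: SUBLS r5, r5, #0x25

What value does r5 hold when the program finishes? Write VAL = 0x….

VAL = 0x86

0: ✓ CMP  NZCV=1001
1: ✓ ADDGE  r5←0x86
2: · SUBHI
3: ✓ CMP  NZCV=0010
4: · MOVVS
5: · SUBLS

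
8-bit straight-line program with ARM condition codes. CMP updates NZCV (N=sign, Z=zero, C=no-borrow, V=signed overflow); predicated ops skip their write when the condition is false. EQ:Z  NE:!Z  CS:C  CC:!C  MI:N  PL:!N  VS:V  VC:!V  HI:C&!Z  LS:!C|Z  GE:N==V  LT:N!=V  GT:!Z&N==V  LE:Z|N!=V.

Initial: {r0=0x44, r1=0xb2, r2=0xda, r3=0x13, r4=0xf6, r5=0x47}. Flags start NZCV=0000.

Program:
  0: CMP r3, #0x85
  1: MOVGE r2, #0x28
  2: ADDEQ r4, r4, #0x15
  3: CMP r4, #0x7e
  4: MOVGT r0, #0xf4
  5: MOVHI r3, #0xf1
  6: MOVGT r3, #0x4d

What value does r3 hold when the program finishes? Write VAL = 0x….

VAL = 0xf1

[0] flags=1001 → (cmp)
[1] flags=1001 GE?T → r2=0x28
[2] flags=1001 EQ?F → skip
[3] flags=0011 → (cmp)
[4] flags=0011 GT?F → skip
[5] flags=0011 HI?T → r3=0xf1
[6] flags=0011 GT?F → skip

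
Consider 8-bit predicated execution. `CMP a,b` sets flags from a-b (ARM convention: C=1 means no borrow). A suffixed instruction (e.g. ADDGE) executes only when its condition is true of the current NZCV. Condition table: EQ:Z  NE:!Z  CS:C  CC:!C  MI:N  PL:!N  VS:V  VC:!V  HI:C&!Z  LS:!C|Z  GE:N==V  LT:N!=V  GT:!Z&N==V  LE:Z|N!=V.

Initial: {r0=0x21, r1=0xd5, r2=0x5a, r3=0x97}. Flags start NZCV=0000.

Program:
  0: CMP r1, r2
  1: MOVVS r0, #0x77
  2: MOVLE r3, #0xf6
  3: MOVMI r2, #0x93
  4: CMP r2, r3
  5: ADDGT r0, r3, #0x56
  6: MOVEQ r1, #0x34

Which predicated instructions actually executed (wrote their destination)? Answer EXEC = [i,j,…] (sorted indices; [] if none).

0: ✓ CMP  NZCV=0011
1: ✓ MOVVS  r0←0x77
2: ✓ MOVLE  r3←0xf6
3: · MOVMI
4: ✓ CMP  NZCV=0000
5: ✓ ADDGT  r0←0x4c
6: · MOVEQ

EXEC = [1,2,5]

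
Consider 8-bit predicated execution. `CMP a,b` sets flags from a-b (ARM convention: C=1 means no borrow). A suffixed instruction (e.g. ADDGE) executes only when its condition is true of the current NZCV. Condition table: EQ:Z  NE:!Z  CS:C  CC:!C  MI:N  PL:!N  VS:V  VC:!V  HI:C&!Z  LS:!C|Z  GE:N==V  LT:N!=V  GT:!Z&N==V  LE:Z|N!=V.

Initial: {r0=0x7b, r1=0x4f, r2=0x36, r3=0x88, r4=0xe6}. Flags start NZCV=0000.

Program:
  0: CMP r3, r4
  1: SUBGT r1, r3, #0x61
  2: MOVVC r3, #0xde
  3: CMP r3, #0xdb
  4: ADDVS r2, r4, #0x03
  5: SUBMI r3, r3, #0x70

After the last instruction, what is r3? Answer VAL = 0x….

0: ✓ CMP  NZCV=1000
1: · SUBGT
2: ✓ MOVVC  r3←0xde
3: ✓ CMP  NZCV=0010
4: · ADDVS
5: · SUBMI

VAL = 0xde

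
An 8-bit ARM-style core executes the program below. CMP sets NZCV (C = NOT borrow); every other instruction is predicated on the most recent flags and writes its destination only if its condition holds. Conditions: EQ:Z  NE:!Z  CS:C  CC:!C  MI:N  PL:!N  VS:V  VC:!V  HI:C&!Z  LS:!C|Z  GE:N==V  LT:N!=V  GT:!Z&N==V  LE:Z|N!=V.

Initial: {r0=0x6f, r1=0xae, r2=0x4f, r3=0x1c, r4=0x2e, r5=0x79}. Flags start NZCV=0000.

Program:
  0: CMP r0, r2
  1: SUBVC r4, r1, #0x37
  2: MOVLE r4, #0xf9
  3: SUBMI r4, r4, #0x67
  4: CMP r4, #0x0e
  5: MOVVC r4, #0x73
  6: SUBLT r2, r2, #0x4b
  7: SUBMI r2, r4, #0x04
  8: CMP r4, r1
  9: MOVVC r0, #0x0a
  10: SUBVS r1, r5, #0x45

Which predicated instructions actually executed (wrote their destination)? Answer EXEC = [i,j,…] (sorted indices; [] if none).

0: ✓ CMP  NZCV=0010
1: ✓ SUBVC  r4←0x77
2: · MOVLE
3: · SUBMI
4: ✓ CMP  NZCV=0010
5: ✓ MOVVC  r4←0x73
6: · SUBLT
7: · SUBMI
8: ✓ CMP  NZCV=1001
9: · MOVVC
10: ✓ SUBVS  r1←0x34

EXEC = [1,5,10]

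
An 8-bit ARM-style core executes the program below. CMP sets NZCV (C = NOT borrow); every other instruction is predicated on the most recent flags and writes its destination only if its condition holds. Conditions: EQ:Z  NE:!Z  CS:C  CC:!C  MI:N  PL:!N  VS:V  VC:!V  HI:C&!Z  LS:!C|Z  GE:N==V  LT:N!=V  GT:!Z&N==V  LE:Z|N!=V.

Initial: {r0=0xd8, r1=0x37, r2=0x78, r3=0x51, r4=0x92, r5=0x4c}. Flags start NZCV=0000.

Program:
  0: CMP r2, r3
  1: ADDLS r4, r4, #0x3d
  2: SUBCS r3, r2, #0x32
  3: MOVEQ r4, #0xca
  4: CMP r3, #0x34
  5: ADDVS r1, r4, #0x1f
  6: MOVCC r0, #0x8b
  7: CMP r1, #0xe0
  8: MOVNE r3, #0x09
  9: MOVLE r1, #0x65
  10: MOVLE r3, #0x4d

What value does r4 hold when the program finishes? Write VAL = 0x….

[0] flags=0010 → (cmp)
[1] flags=0010 LS?F → skip
[2] flags=0010 CS?T → r3=0x46
[3] flags=0010 EQ?F → skip
[4] flags=0010 → (cmp)
[5] flags=0010 VS?F → skip
[6] flags=0010 CC?F → skip
[7] flags=0000 → (cmp)
[8] flags=0000 NE?T → r3=0x09
[9] flags=0000 LE?F → skip
[10] flags=0000 LE?F → skip

VAL = 0x92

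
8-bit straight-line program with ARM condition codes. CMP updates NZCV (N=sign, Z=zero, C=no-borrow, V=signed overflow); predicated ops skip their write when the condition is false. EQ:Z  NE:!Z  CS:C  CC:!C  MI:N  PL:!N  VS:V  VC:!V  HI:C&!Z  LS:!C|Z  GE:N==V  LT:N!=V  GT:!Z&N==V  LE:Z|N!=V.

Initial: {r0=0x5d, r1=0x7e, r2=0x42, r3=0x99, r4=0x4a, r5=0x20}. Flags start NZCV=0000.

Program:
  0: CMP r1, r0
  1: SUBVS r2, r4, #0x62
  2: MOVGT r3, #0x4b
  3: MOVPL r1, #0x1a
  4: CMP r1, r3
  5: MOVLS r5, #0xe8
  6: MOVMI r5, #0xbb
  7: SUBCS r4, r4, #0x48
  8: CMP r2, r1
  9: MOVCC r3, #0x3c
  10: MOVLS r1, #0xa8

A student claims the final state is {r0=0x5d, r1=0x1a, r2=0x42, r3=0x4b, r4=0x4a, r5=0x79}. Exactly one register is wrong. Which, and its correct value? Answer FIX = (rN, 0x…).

[0] flags=0010 → (cmp)
[1] flags=0010 VS?F → skip
[2] flags=0010 GT?T → r3=0x4b
[3] flags=0010 PL?T → r1=0x1a
[4] flags=1000 → (cmp)
[5] flags=1000 LS?T → r5=0xe8
[6] flags=1000 MI?T → r5=0xbb
[7] flags=1000 CS?F → skip
[8] flags=0010 → (cmp)
[9] flags=0010 CC?F → skip
[10] flags=0010 LS?F → skip

FIX = (r5, 0xbb)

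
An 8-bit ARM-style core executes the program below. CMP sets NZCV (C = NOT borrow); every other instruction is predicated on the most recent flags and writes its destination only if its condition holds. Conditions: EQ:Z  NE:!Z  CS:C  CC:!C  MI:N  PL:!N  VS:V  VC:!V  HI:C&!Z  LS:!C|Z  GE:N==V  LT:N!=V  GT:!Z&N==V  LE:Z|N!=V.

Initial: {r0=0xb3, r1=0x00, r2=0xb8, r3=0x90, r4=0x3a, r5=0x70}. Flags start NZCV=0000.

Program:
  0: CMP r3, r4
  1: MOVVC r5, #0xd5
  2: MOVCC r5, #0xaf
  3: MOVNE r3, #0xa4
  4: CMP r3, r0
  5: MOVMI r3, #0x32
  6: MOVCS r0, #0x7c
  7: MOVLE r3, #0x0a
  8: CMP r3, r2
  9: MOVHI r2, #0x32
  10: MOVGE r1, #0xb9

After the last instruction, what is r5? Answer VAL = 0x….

VAL = 0x70

0: ✓ CMP  NZCV=0011
1: · MOVVC
2: · MOVCC
3: ✓ MOVNE  r3←0xa4
4: ✓ CMP  NZCV=1000
5: ✓ MOVMI  r3←0x32
6: · MOVCS
7: ✓ MOVLE  r3←0x0a
8: ✓ CMP  NZCV=0000
9: · MOVHI
10: ✓ MOVGE  r1←0xb9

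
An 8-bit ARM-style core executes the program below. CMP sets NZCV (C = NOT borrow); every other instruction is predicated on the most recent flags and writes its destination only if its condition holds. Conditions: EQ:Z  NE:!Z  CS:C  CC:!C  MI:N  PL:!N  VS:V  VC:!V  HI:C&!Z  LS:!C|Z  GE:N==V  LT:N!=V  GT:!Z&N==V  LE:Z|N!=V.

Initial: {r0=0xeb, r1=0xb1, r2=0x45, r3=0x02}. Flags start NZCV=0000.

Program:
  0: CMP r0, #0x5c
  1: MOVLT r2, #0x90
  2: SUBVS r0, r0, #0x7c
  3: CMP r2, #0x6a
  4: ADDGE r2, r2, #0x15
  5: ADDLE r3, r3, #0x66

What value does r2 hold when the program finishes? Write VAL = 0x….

0: ✓ CMP  NZCV=1010
1: ✓ MOVLT  r2←0x90
2: · SUBVS
3: ✓ CMP  NZCV=0011
4: · ADDGE
5: ✓ ADDLE  r3←0x68

VAL = 0x90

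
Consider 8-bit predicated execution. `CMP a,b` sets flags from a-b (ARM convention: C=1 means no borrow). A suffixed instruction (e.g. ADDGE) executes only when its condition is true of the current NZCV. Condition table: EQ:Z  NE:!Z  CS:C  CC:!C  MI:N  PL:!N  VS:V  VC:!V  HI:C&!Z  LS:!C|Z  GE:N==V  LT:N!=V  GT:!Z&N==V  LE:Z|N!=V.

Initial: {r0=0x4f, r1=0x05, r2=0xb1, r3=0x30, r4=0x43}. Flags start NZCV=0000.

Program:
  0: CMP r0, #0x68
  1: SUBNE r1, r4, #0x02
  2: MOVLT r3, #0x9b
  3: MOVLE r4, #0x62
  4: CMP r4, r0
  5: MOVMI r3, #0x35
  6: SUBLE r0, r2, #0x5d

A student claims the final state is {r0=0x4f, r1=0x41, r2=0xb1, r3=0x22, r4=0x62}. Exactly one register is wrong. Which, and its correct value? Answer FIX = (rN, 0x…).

[0] flags=1000 → (cmp)
[1] flags=1000 NE?T → r1=0x41
[2] flags=1000 LT?T → r3=0x9b
[3] flags=1000 LE?T → r4=0x62
[4] flags=0010 → (cmp)
[5] flags=0010 MI?F → skip
[6] flags=0010 LE?F → skip

FIX = (r3, 0x9b)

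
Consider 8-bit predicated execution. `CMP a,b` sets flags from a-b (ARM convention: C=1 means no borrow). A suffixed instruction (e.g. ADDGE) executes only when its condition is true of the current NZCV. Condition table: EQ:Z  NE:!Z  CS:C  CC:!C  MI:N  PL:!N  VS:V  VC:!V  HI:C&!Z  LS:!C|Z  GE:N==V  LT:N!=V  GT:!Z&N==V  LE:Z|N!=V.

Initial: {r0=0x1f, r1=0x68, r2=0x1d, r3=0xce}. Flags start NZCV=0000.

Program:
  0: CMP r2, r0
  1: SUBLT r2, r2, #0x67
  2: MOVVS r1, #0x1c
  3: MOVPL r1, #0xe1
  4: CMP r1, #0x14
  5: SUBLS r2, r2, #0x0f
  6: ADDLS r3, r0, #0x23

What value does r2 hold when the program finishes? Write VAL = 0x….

0: ✓ CMP  NZCV=1000
1: ✓ SUBLT  r2←0xb6
2: · MOVVS
3: · MOVPL
4: ✓ CMP  NZCV=0010
5: · SUBLS
6: · ADDLS

VAL = 0xb6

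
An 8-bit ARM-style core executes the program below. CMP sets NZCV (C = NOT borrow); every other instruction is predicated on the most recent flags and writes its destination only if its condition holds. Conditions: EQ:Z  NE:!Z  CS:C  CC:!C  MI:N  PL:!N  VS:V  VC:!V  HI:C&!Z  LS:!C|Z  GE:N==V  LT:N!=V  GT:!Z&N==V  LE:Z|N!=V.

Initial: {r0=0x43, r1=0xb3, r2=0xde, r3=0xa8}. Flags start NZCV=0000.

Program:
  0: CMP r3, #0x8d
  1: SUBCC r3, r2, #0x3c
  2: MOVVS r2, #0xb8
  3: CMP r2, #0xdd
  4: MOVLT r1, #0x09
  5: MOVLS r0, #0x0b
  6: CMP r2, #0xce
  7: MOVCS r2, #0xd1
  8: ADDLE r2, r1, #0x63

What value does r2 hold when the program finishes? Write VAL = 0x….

VAL = 0xd1

0: ✓ CMP  NZCV=0010
1: · SUBCC
2: · MOVVS
3: ✓ CMP  NZCV=0010
4: · MOVLT
5: · MOVLS
6: ✓ CMP  NZCV=0010
7: ✓ MOVCS  r2←0xd1
8: · ADDLE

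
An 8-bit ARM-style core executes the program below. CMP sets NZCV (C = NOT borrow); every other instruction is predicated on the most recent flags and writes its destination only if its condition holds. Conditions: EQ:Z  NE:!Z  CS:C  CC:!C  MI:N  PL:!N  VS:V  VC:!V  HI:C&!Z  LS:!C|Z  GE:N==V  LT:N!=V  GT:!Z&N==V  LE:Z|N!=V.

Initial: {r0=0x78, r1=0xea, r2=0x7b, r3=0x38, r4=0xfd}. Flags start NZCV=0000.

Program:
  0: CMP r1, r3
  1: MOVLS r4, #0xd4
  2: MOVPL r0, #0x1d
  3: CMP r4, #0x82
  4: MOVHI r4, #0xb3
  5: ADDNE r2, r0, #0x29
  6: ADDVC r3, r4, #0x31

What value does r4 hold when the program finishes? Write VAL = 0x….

VAL = 0xb3

0: ✓ CMP  NZCV=1010
1: · MOVLS
2: · MOVPL
3: ✓ CMP  NZCV=0010
4: ✓ MOVHI  r4←0xb3
5: ✓ ADDNE  r2←0xa1
6: ✓ ADDVC  r3←0xe4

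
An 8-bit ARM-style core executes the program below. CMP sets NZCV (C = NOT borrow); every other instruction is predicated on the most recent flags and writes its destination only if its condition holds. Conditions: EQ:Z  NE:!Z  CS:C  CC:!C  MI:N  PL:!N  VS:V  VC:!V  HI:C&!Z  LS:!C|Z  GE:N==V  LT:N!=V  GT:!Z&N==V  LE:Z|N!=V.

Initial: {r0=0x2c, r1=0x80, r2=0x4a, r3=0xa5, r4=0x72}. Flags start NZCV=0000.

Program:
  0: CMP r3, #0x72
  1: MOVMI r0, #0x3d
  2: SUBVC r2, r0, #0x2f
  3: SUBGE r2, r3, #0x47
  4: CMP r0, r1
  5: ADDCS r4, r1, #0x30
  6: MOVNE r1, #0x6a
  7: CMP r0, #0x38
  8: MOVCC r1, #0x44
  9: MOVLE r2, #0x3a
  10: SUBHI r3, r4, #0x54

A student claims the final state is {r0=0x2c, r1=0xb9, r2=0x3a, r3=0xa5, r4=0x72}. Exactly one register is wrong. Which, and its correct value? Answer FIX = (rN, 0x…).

FIX = (r1, 0x44)

[0] flags=0011 → (cmp)
[1] flags=0011 MI?F → skip
[2] flags=0011 VC?F → skip
[3] flags=0011 GE?F → skip
[4] flags=1001 → (cmp)
[5] flags=1001 CS?F → skip
[6] flags=1001 NE?T → r1=0x6a
[7] flags=1000 → (cmp)
[8] flags=1000 CC?T → r1=0x44
[9] flags=1000 LE?T → r2=0x3a
[10] flags=1000 HI?F → skip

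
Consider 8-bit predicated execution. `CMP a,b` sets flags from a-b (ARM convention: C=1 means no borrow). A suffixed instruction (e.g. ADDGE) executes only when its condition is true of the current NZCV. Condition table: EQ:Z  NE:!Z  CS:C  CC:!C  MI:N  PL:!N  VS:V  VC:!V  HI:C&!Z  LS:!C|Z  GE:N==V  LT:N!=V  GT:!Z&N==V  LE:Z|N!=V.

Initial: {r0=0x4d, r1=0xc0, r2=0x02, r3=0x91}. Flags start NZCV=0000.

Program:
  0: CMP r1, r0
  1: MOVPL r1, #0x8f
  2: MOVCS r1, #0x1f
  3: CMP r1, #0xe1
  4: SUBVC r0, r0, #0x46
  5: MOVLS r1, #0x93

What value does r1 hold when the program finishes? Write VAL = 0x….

0: ✓ CMP  NZCV=0011
1: ✓ MOVPL  r1←0x8f
2: ✓ MOVCS  r1←0x1f
3: ✓ CMP  NZCV=0000
4: ✓ SUBVC  r0←0x07
5: ✓ MOVLS  r1←0x93

VAL = 0x93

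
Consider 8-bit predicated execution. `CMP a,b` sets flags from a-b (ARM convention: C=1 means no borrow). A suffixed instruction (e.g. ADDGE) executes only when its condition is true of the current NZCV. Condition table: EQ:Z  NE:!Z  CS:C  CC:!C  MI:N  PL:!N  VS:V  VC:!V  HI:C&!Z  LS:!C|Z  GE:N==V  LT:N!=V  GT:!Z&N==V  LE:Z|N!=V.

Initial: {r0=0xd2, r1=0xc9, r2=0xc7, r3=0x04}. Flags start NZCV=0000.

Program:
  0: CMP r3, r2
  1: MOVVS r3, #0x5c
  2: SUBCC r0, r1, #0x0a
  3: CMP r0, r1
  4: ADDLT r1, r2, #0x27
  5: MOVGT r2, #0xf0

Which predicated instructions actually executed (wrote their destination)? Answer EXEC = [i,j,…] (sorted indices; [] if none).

EXEC = [2,4]

0: ✓ CMP  NZCV=0000
1: · MOVVS
2: ✓ SUBCC  r0←0xbf
3: ✓ CMP  NZCV=1000
4: ✓ ADDLT  r1←0xee
5: · MOVGT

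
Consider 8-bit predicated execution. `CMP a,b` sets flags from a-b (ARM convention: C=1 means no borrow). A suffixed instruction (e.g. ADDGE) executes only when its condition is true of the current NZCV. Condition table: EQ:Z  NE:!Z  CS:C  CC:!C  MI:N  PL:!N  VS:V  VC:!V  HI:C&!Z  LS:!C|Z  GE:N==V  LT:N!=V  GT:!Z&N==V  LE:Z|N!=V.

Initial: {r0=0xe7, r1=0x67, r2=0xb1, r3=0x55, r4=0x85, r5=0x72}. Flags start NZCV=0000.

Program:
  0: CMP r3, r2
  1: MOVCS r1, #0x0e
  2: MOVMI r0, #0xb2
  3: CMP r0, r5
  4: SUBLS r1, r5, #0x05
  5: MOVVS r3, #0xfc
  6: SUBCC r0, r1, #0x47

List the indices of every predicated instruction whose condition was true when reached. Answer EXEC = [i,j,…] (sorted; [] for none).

EXEC = [2,5]

[0] flags=1001 → (cmp)
[1] flags=1001 CS?F → skip
[2] flags=1001 MI?T → r0=0xb2
[3] flags=0011 → (cmp)
[4] flags=0011 LS?F → skip
[5] flags=0011 VS?T → r3=0xfc
[6] flags=0011 CC?F → skip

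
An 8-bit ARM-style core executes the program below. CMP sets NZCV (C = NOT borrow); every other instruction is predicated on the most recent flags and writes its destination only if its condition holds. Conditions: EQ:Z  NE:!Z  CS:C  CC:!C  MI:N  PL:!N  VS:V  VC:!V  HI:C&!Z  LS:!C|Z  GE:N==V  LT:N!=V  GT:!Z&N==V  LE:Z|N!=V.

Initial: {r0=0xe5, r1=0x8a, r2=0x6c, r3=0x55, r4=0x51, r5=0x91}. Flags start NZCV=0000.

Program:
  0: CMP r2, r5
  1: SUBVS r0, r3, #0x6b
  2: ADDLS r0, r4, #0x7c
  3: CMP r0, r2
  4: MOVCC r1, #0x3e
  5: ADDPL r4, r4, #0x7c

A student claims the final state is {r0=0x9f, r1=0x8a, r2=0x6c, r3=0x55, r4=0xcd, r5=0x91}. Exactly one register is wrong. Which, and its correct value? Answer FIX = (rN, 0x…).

FIX = (r0, 0xcd)

[0] flags=1001 → (cmp)
[1] flags=1001 VS?T → r0=0xea
[2] flags=1001 LS?T → r0=0xcd
[3] flags=0011 → (cmp)
[4] flags=0011 CC?F → skip
[5] flags=0011 PL?T → r4=0xcd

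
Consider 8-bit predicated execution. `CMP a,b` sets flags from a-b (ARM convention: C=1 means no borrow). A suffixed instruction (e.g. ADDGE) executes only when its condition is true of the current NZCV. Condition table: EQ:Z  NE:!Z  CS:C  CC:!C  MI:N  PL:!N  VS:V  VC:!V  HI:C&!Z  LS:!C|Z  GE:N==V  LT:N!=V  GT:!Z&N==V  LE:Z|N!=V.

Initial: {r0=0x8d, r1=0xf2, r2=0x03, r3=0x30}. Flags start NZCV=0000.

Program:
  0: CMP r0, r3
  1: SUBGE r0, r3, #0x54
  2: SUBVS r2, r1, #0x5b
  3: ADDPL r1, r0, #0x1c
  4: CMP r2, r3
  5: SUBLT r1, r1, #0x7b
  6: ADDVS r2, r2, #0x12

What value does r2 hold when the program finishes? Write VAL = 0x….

[0] flags=0011 → (cmp)
[1] flags=0011 GE?F → skip
[2] flags=0011 VS?T → r2=0x97
[3] flags=0011 PL?T → r1=0xa9
[4] flags=0011 → (cmp)
[5] flags=0011 LT?T → r1=0x2e
[6] flags=0011 VS?T → r2=0xa9

VAL = 0xa9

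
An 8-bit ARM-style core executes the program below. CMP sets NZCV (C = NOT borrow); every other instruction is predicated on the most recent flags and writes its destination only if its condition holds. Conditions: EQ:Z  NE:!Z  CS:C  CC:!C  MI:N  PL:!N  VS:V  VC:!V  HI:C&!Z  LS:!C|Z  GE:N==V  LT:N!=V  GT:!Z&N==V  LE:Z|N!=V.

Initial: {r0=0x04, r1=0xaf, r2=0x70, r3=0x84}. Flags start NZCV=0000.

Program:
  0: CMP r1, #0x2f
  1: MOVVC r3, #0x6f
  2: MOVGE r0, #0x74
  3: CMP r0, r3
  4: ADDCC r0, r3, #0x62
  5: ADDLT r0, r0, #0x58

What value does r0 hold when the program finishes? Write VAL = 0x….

VAL = 0x29

0: ✓ CMP  NZCV=1010
1: ✓ MOVVC  r3←0x6f
2: · MOVGE
3: ✓ CMP  NZCV=1000
4: ✓ ADDCC  r0←0xd1
5: ✓ ADDLT  r0←0x29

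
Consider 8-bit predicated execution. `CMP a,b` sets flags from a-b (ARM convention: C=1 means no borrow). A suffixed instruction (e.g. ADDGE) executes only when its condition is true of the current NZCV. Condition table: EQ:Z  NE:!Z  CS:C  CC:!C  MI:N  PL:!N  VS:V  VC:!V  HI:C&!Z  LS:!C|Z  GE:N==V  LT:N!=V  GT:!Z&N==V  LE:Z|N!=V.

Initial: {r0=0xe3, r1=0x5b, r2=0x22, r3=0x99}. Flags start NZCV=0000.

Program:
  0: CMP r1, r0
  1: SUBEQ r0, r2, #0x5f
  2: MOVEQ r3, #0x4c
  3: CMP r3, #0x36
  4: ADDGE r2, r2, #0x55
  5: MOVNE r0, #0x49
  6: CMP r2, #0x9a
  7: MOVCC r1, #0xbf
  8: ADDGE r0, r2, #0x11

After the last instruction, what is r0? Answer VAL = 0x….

[0] flags=0000 → (cmp)
[1] flags=0000 EQ?F → skip
[2] flags=0000 EQ?F → skip
[3] flags=0011 → (cmp)
[4] flags=0011 GE?F → skip
[5] flags=0011 NE?T → r0=0x49
[6] flags=1001 → (cmp)
[7] flags=1001 CC?T → r1=0xbf
[8] flags=1001 GE?T → r0=0x33

VAL = 0x33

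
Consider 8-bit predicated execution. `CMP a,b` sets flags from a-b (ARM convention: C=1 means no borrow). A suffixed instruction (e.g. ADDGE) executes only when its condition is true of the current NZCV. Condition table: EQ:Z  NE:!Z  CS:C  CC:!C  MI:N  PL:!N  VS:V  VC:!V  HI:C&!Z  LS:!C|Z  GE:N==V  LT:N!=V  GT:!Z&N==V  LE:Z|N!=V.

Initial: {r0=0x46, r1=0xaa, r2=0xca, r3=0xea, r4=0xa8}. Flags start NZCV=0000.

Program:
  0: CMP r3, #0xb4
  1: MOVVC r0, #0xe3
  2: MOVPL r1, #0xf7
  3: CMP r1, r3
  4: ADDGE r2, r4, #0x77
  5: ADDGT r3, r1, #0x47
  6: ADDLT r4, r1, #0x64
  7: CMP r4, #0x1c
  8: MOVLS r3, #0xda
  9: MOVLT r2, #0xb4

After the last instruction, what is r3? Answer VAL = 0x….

[0] flags=0010 → (cmp)
[1] flags=0010 VC?T → r0=0xe3
[2] flags=0010 PL?T → r1=0xf7
[3] flags=0010 → (cmp)
[4] flags=0010 GE?T → r2=0x1f
[5] flags=0010 GT?T → r3=0x3e
[6] flags=0010 LT?F → skip
[7] flags=1010 → (cmp)
[8] flags=1010 LS?F → skip
[9] flags=1010 LT?T → r2=0xb4

VAL = 0x3e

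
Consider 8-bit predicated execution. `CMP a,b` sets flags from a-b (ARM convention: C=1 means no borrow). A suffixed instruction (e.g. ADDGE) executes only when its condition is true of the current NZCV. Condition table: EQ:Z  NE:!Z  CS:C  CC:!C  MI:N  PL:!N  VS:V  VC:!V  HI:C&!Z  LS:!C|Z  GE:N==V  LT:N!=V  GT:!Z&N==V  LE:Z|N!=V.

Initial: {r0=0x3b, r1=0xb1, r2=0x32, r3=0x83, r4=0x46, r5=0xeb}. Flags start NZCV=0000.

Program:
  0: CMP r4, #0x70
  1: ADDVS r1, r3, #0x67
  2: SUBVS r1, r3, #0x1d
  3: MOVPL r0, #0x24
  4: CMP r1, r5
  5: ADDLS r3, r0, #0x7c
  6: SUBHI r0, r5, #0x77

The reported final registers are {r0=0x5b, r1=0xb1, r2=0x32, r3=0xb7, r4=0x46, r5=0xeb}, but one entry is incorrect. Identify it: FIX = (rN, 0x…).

FIX = (r0, 0x3b)

0: ✓ CMP  NZCV=1000
1: · ADDVS
2: · SUBVS
3: · MOVPL
4: ✓ CMP  NZCV=1000
5: ✓ ADDLS  r3←0xb7
6: · SUBHI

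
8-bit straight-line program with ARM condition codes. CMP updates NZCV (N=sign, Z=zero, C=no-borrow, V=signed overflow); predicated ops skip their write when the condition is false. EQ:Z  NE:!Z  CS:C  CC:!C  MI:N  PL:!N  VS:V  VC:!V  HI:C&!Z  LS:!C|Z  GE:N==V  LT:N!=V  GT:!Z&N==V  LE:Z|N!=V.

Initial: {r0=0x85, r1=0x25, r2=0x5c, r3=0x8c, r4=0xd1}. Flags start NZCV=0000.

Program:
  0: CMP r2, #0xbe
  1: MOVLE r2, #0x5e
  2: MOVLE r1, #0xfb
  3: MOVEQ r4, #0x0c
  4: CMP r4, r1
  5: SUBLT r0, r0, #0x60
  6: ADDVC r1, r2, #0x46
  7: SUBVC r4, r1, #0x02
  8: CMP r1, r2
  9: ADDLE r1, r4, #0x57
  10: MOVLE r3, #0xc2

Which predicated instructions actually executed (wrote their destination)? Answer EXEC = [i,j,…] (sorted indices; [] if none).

0: ✓ CMP  NZCV=1001
1: · MOVLE
2: · MOVLE
3: · MOVEQ
4: ✓ CMP  NZCV=1010
5: ✓ SUBLT  r0←0x25
6: ✓ ADDVC  r1←0xa2
7: ✓ SUBVC  r4←0xa0
8: ✓ CMP  NZCV=0011
9: ✓ ADDLE  r1←0xf7
10: ✓ MOVLE  r3←0xc2

EXEC = [5,6,7,9,10]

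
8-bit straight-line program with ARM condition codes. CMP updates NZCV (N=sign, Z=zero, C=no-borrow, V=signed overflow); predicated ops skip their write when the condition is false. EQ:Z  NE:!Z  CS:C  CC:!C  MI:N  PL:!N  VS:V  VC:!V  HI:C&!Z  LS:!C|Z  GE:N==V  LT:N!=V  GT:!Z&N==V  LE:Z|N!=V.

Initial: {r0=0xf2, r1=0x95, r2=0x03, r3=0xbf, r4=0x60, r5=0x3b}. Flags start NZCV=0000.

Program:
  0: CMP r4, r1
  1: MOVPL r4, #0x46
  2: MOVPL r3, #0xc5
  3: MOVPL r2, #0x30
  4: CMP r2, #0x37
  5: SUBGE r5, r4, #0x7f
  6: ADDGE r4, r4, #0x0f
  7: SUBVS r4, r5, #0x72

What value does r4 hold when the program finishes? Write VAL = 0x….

VAL = 0x60

[0] flags=1001 → (cmp)
[1] flags=1001 PL?F → skip
[2] flags=1001 PL?F → skip
[3] flags=1001 PL?F → skip
[4] flags=1000 → (cmp)
[5] flags=1000 GE?F → skip
[6] flags=1000 GE?F → skip
[7] flags=1000 VS?F → skip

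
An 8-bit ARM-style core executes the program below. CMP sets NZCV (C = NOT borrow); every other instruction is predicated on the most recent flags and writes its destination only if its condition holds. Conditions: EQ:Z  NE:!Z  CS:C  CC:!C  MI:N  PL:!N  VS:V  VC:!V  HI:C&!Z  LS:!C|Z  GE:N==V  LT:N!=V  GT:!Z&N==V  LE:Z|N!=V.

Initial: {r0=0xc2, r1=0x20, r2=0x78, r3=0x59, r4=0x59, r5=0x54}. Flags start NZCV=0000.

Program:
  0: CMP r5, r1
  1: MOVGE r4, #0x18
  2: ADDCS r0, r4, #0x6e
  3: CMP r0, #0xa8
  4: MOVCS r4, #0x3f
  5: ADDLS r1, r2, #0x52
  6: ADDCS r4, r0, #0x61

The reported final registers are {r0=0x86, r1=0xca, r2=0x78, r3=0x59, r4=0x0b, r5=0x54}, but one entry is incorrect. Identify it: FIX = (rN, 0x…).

0: ✓ CMP  NZCV=0010
1: ✓ MOVGE  r4←0x18
2: ✓ ADDCS  r0←0x86
3: ✓ CMP  NZCV=1000
4: · MOVCS
5: ✓ ADDLS  r1←0xca
6: · ADDCS

FIX = (r4, 0x18)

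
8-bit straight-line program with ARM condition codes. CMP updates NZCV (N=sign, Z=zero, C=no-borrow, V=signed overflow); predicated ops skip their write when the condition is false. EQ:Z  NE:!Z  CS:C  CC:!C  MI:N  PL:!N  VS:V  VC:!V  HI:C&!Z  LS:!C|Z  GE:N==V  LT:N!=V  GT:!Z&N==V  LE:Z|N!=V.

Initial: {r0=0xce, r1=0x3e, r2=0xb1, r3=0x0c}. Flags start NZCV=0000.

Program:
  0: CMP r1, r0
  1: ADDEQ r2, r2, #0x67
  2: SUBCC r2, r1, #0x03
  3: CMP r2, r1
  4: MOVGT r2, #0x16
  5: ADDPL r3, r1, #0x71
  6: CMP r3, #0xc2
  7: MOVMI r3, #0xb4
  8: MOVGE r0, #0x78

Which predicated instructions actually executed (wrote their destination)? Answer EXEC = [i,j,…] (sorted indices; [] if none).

EXEC = [2,8]

[0] flags=0000 → (cmp)
[1] flags=0000 EQ?F → skip
[2] flags=0000 CC?T → r2=0x3b
[3] flags=1000 → (cmp)
[4] flags=1000 GT?F → skip
[5] flags=1000 PL?F → skip
[6] flags=0000 → (cmp)
[7] flags=0000 MI?F → skip
[8] flags=0000 GE?T → r0=0x78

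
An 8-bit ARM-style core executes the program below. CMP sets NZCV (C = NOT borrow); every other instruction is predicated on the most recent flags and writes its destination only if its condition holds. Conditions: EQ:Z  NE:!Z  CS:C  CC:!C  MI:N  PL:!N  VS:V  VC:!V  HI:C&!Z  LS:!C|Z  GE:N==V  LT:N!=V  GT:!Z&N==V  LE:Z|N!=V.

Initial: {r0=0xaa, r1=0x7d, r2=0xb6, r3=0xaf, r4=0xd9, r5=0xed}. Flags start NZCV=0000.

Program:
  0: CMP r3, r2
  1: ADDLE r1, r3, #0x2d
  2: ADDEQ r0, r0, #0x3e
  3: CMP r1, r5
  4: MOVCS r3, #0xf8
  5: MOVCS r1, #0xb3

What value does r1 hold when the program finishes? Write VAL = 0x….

VAL = 0xdc

0: ✓ CMP  NZCV=1000
1: ✓ ADDLE  r1←0xdc
2: · ADDEQ
3: ✓ CMP  NZCV=1000
4: · MOVCS
5: · MOVCS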